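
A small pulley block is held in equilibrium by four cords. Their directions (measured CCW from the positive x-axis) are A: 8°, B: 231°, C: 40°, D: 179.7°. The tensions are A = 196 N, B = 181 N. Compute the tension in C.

T_C ≈ 175 N

Resolve: ΣF_x = 196 cos 8° + 181 cos 231° + T_C cos 40° + T_D cos 179.7° = 0.
        ΣF_y = 196 sin 8° + 181 sin 231° + T_C sin 40° + T_D sin 179.7° = 0.
The known terms sum to (80.19, -113.4) N, so 0.7660 T_C − 1.0000 T_D = -80.19 and 0.6428 T_C + 0.0052 T_D = 113.4.
Solving simultaneously: T_C = 174.7 N, T_D = 214 N.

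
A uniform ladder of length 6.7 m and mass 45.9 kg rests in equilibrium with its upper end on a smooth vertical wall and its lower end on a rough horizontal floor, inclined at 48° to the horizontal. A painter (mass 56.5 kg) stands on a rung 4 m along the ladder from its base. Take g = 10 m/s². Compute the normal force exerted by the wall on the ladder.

N_wall ≈ 510 N

Torques about the foot: N_wall · 6.7 sin 48° = 45.9×10×3.35 cos 48° + 56.5×10×4 cos 48° → N_wall = 510.36 N.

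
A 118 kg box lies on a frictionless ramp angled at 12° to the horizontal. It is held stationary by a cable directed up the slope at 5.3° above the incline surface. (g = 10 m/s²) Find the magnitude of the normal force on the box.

N ≈ 1130 N

Take axes along and perpendicular to the incline. Weight components: W sin 12° = 245.3 N down-slope, W cos 12° = 1154 N into the surface.
Along incline: T cos 5.3° = W sin 12° → T = 246.4 N.
Perpendicular: N = W cos 12° − T sin 5.3° = 1131 N.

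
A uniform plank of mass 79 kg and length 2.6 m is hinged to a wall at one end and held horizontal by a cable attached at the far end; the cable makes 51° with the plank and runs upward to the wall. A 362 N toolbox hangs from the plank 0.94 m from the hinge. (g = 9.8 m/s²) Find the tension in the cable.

Take torques about the hinge: T sin 51° · 2.6 = 79×9.8×1.3 + 362×0.94 = 1346.7 N·m.
So T = 1346.7 / (0.7771 × 2.6) = 666.51 N.

T ≈ 667 N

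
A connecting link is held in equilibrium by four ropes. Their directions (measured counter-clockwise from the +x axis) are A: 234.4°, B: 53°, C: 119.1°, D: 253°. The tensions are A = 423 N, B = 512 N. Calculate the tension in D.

Resolve: ΣF_x = 423 cos 234.4° + 512 cos 53° + T_C cos 119.1° + T_D cos 253° = 0.
        ΣF_y = 423 sin 234.4° + 512 sin 53° + T_C sin 119.1° + T_D sin 253° = 0.
The known terms sum to (61.89, 64.96) N, so -0.4863 T_C − 0.2924 T_D = -61.89 and 0.8738 T_C − 0.9563 T_D = -64.96.
Solving simultaneously: T_C = 55.78 N, T_D = 118.9 N.

T_D ≈ 119 N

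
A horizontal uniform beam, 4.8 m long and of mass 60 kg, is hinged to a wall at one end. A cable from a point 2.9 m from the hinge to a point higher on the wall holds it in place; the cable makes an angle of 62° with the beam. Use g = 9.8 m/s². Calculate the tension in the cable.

T ≈ 551 N

Take torques about the hinge: T sin 62° · 2.9 = 60×9.8×2.4 = 1411.2 N·m.
So T = 1411.2 / (0.8829 × 2.9) = 551.13 N.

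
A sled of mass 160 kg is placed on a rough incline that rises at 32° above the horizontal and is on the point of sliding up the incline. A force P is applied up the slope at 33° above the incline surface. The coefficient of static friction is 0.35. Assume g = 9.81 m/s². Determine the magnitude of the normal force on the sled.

On the verge of sliding up the incline, friction equals μN and acts down the slope.
Perpendicular: N + P sin 33° = W cos 32° = 1331 N.
Along incline: P cos 33° = W sin 32° + μN  with W sin 32° = 831.8 N.
Solving the pair for P and N: P = 1261 N, N = 644.5 N (and f = μN = 225.6 N).

N ≈ 644 N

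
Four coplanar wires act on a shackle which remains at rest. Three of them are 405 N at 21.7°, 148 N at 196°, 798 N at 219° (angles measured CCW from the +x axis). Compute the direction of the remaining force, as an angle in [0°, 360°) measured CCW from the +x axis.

Sum the known components: ΣF_x = -386.1 N, ΣF_y = -393.2 N.
For equilibrium the remaining force must supply (−ΣF_x, −ΣF_y) = (386.1, 393.2) N.
Magnitude = √((386.1)² + (393.2)²) = 551.1 N; direction = atan2(393.2, 386.1) = 45.5°.

θ ≈ 45.5°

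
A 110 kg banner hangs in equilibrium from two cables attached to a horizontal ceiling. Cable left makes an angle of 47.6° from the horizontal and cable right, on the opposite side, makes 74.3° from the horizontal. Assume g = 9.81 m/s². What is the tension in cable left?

Weight W = 110 × 9.81 = 1079 N acts straight down.
Horizontal: T_left cos 47.6° = T_right cos 74.3°  →  T_right = 2.492 T_left.
Vertical: T_left sin 47.6° + T_right sin 74.3° = 1079.
Substituting the horizontal relation into the vertical equation gives 3.137 T_left = 1079, so T_left = 344 N.

T_left ≈ 344 N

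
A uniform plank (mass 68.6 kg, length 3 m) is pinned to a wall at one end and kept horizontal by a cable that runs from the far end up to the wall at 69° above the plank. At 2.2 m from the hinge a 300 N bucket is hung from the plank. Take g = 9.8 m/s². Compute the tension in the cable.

T ≈ 596 N

Take torques about the hinge: T sin 69° · 3 = 68.6×9.8×1.5 + 300×2.2 = 1668.4 N·m.
So T = 1668.4 / (0.9336 × 3) = 595.71 N.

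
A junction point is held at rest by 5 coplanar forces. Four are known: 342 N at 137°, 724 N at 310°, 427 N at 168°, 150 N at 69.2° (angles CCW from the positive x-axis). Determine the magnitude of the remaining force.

F ≈ 175 N

Sum the known components: ΣF_x = -149.1 N, ΣF_y = -92.37 N.
For equilibrium the remaining force must supply (−ΣF_x, −ΣF_y) = (149.1, 92.37) N.
Magnitude = √((149.1)² + (92.37)²) = 175.4 N; direction = atan2(92.37, 149.1) = 31.8°.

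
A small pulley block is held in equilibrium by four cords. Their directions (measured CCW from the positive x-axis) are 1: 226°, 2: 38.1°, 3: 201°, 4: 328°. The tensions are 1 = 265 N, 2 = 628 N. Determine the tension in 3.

T_3 ≈ 415 N

Resolve: ΣF_x = 265 cos 226° + 628 cos 38.1° + T_3 cos 201° + T_4 cos 328° = 0.
        ΣF_y = 265 sin 226° + 628 sin 38.1° + T_3 sin 201° + T_4 sin 328° = 0.
The known terms sum to (310.1, 196.9) N, so -0.9336 T_3 + 0.8480 T_4 = -310.1 and -0.3584 T_3 − 0.5299 T_4 = -196.9.
Solving simultaneously: T_3 = 414.8 N, T_4 = 90.98 N.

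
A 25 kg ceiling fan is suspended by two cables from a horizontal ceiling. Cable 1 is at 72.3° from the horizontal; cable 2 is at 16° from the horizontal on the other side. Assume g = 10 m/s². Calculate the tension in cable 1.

Weight W = 25 × 10 = 250 N acts straight down.
Horizontal: T_1 cos 72.3° = T_2 cos 16°  →  T_2 = 0.3163 T_1.
Vertical: T_1 sin 72.3° + T_2 sin 16° = 250.
Substituting the horizontal relation into the vertical equation gives 1.04 T_1 = 250, so T_1 = 240.4 N.

T_1 ≈ 240 N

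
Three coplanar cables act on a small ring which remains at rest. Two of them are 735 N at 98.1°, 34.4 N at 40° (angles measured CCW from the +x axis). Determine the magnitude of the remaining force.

F ≈ 754 N

Sum the known components: ΣF_x = -77.21 N, ΣF_y = 749.8 N.
For equilibrium the remaining force must supply (−ΣF_x, −ΣF_y) = (77.21, -749.8) N.
Magnitude = √((77.21)² + (-749.8)²) = 753.7 N; direction = atan2(-749.8, 77.21) = 275.9°.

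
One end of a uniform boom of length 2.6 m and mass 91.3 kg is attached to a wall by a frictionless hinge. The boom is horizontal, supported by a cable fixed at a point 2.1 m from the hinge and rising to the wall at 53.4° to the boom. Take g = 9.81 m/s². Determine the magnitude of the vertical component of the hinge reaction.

|H_y| ≈ 341 N

Take torques about the hinge: T sin 53.4° · 2.1 = 91.3×9.81×1.3 = 1164.3 N·m.
So T = 1164.3 / (0.8028 × 2.1) = 690.63 N.
ΣF_y = 0: H_y = (91.3×9.81) − T sin 53.4° = 895.65 − 554.45 = 341.2 N.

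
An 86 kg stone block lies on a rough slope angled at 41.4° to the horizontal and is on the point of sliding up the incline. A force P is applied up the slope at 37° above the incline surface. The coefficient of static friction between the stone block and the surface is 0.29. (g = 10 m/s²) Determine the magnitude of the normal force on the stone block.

On the verge of sliding up the incline, friction equals μN and acts down the slope.
Perpendicular: N + P sin 37° = W cos 41.4° = 645.1 N.
Along incline: P cos 37° = W sin 41.4° + μN  with W sin 41.4° = 568.7 N.
Solving the pair for P and N: P = 776.6 N, N = 177.7 N (and f = μN = 51.53 N).

N ≈ 178 N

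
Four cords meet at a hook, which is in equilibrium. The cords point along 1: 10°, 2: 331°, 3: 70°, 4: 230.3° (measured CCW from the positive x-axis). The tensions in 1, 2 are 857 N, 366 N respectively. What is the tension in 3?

Resolve: ΣF_x = 857 cos 10° + 366 cos 331° + T_3 cos 70° + T_4 cos 230.3° = 0.
        ΣF_y = 857 sin 10° + 366 sin 331° + T_3 sin 70° + T_4 sin 230.3° = 0.
The known terms sum to (1164, -28.62) N, so 0.3420 T_3 − 0.6388 T_4 = -1164 and 0.9397 T_3 − 0.7694 T_4 = 28.62.
Solving simultaneously: T_3 = 2711 N, T_4 = 3274 N.

T_3 ≈ 2710 N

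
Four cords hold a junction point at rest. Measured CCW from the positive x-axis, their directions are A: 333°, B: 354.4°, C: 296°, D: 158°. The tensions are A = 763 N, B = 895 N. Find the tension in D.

T_D ≈ 1830 N

Resolve: ΣF_x = 763 cos 333° + 895 cos 354.4° + T_C cos 296° + T_D cos 158° = 0.
        ΣF_y = 763 sin 333° + 895 sin 354.4° + T_C sin 296° + T_D sin 158° = 0.
The known terms sum to (1571, -433.7) N, so 0.4384 T_C − 0.9272 T_D = -1571 and -0.8988 T_C + 0.3746 T_D = 433.7.
Solving simultaneously: T_C = 278.3 N, T_D = 1825 N.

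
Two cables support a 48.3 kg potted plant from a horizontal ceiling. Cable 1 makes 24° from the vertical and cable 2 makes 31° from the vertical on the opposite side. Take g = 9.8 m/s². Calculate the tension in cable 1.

Angles from the horizontal: cable 1 is 90° − 24° = 66°, cable 2 is 90° − 31° = 59°.
Weight W = 48.3 × 9.8 = 473.3 N acts straight down.
Horizontal: T_1 cos 66° = T_2 cos 59°  →  T_2 = 0.7897 T_1.
Vertical: T_1 sin 66° + T_2 sin 59° = 473.3.
Substituting the horizontal relation into the vertical equation gives 1.59 T_1 = 473.3, so T_1 = 297.6 N.

T_1 ≈ 298 N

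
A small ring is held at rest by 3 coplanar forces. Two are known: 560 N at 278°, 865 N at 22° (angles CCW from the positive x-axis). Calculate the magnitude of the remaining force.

F ≈ 910 N

Sum the known components: ΣF_x = 880 N, ΣF_y = -230.5 N.
For equilibrium the remaining force must supply (−ΣF_x, −ΣF_y) = (-880, 230.5) N.
Magnitude = √((-880)² + (230.5)²) = 909.6 N; direction = atan2(230.5, -880) = 165.3°.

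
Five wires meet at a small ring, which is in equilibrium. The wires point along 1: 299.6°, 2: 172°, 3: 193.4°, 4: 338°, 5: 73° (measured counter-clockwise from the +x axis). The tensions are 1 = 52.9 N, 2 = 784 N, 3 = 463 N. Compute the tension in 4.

Resolve: ΣF_x = 52.9 cos 299.6° + 784 cos 172° + 463 cos 193.4° + T_4 cos 338° + T_5 cos 73° = 0.
        ΣF_y = 52.9 sin 299.6° + 784 sin 172° + 463 sin 193.4° + T_4 sin 338° + T_5 sin 73° = 0.
The known terms sum to (-1201, -44.18) N, so 0.9272 T_4 + 0.2924 T_5 = 1201 and -0.3746 T_4 + 0.9563 T_5 = 44.18.
Solving simultaneously: T_4 = 1140 N, T_5 = 492.6 N.

T_4 ≈ 1140 N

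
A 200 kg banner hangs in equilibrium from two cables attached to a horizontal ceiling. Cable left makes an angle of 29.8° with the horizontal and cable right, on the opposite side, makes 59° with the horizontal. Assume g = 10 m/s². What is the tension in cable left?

T_left ≈ 1030 N

Weight W = 200 × 10 = 2000 N acts straight down.
Horizontal: T_left cos 29.8° = T_right cos 59°  →  T_right = 1.685 T_left.
Vertical: T_left sin 29.8° + T_right sin 59° = 2000.
Substituting the horizontal relation into the vertical equation gives 1.941 T_left = 2000, so T_left = 1030 N.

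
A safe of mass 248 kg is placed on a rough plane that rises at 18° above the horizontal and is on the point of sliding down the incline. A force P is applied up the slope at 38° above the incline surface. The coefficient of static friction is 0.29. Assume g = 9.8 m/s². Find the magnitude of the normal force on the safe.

On the verge of sliding down the incline, friction equals μN and acts up the slope.
Perpendicular: N + P sin 38° = W cos 18° = 2311 N.
Along incline: P cos 38° + μN = W sin 18° with W sin 18° = 751 N.
Solving the pair for P and N: P = 132.4 N, N = 2230 N (and f = μN = 646.7 N).

N ≈ 2230 N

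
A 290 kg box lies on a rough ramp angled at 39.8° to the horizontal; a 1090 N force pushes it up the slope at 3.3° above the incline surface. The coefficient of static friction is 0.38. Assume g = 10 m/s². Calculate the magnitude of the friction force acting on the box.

f ≈ 768 N

Axes along / perpendicular to the incline. W sin 39.8° = 1856 N down-slope; W cos 39.8° = 2228 N into the surface.
Perpendicular: N = W cos 39.8° − P sin 3.3° = 2228 − 62.74 = 2165 N.
Along incline: P cos 3.3° + f = W sin 39.8° (friction acts up-slope) → f = 1856 − 1088 = 768.1 N.
|f| = 768.1 N ≤ μN = 822.8 N, so the box is indeed static.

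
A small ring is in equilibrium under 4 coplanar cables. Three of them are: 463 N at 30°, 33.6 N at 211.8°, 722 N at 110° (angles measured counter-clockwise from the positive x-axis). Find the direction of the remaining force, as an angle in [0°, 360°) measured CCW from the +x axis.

Sum the known components: ΣF_x = 125.5 N, ΣF_y = 892.3 N.
For equilibrium the remaining force must supply (−ΣF_x, −ΣF_y) = (-125.5, -892.3) N.
Magnitude = √((-125.5)² + (-892.3)²) = 901 N; direction = atan2(-892.3, -125.5) = 262.0°.

θ ≈ 262°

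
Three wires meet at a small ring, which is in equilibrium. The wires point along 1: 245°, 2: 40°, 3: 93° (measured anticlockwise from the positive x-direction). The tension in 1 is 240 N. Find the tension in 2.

Resolve: ΣF_x = 240 cos 245° + T_2 cos 40° + T_3 cos 93° = 0.
        ΣF_y = 240 sin 245° + T_2 sin 40° + T_3 sin 93° = 0.
The known terms sum to (-101.4, -217.5) N, so 0.7660 T_2 − 0.0523 T_3 = 101.4 and 0.6428 T_2 + 0.9986 T_3 = 217.5.
Solving simultaneously: T_2 = 141.1 N, T_3 = 127 N.

T_2 ≈ 141 N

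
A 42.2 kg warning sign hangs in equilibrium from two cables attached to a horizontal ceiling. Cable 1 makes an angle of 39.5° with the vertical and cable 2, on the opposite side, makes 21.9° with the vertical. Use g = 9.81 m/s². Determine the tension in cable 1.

Angles from the horizontal: cable 1 is 90° − 39.5° = 50.5°, cable 2 is 90° − 21.9° = 68.1°.
Weight W = 42.2 × 9.81 = 414 N acts straight down.
Horizontal: T_1 cos 50.5° = T_2 cos 68.1°  →  T_2 = 1.705 T_1.
Vertical: T_1 sin 50.5° + T_2 sin 68.1° = 414.
Substituting the horizontal relation into the vertical equation gives 2.354 T_1 = 414, so T_1 = 175.9 N.

T_1 ≈ 176 N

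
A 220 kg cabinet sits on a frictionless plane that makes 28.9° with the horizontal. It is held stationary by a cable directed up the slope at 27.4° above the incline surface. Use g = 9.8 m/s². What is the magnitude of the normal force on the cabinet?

N ≈ 1350 N

Take axes along and perpendicular to the incline. Weight components: W sin 28.9° = 1042 N down-slope, W cos 28.9° = 1888 N into the surface.
Along incline: T cos 27.4° = W sin 28.9° → T = 1174 N.
Perpendicular: N = W cos 28.9° − T sin 27.4° = 1347 N.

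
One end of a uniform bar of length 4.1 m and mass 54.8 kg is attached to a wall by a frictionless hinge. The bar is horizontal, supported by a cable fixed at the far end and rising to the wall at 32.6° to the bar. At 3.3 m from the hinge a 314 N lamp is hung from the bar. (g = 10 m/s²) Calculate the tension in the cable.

T ≈ 978 N

Take torques about the hinge: T sin 32.6° · 4.1 = 54.8×10×2.05 + 314×3.3 = 2159.6 N·m.
So T = 2159.6 / (0.5388 × 4.1) = 977.65 N.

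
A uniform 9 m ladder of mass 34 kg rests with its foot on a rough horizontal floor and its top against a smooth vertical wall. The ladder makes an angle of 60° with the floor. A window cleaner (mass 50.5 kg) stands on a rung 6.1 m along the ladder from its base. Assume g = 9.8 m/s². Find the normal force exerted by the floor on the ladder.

N_floor ≈ 828 N

ΣF_y = 0: N_floor = 34×9.8 + 50.5×9.8 = 828.1 N.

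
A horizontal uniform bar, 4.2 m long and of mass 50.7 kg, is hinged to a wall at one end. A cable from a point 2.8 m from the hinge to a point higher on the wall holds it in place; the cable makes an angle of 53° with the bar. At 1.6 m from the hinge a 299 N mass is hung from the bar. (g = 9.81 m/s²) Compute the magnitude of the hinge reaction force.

|H| ≈ 481 N

Take torques about the hinge: T sin 53° · 2.8 = 50.7×9.81×2.1 + 299×1.6 = 1522.9 N·m.
So T = 1522.9 / (0.7986 × 2.8) = 681.01 N.
ΣF_x = 0: H_x = T cos 53° = 409.84 N.
ΣF_y = 0: H_y = (50.7×9.81 + 299) − T sin 53° = 796.37 − 543.88 = 252.48 N.
|H| = √(H_x² + H_y²) = √((409.84)² + (252.48)²) = 481.37 N.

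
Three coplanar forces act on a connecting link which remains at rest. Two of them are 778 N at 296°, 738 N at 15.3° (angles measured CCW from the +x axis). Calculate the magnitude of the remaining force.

Sum the known components: ΣF_x = 1053 N, ΣF_y = -504.5 N.
For equilibrium the remaining force must supply (−ΣF_x, −ΣF_y) = (-1053, 504.5) N.
Magnitude = √((-1053)² + (504.5)²) = 1168 N; direction = atan2(504.5, -1053) = 154.4°.

F ≈ 1170 N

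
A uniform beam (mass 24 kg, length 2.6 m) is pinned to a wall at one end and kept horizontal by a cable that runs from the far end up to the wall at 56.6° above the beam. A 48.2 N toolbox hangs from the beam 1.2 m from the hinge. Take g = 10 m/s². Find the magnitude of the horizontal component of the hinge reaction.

H_x ≈ 93.8 N

Take torques about the hinge: T sin 56.6° · 2.6 = 24×10×1.3 + 48.2×1.2 = 369.84 N·m.
So T = 369.84 / (0.8348 × 2.6) = 170.39 N.
ΣF_x = 0: H_x = T cos 56.6° = 93.794 N.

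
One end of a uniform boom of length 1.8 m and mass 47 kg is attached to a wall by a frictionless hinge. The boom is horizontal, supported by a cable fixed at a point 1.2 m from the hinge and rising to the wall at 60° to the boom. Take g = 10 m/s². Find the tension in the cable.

T ≈ 407 N

Take torques about the hinge: T sin 60° · 1.2 = 47×10×0.9 = 423 N·m.
So T = 423 / (0.8660 × 1.2) = 407.03 N.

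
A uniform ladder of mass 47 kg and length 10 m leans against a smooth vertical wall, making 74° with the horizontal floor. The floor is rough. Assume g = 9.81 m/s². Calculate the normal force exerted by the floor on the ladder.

N_floor ≈ 461 N

ΣF_y = 0: N_floor = 47×9.81 = 461.07 N.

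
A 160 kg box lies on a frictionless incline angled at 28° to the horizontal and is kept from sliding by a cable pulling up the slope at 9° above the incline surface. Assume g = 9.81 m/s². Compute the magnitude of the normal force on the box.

N ≈ 1270 N

Take axes along and perpendicular to the incline. Weight components: W sin 28° = 736.9 N down-slope, W cos 28° = 1386 N into the surface.
Along incline: T cos 9° = W sin 28° → T = 746.1 N.
Perpendicular: N = W cos 28° − T sin 9° = 1269 N.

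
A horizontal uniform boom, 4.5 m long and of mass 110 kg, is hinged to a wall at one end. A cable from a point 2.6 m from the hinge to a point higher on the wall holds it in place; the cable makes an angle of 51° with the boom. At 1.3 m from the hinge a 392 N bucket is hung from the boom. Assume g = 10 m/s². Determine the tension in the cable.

T ≈ 1480 N

Take torques about the hinge: T sin 51° · 2.6 = 110×10×2.25 + 392×1.3 = 2984.6 N·m.
So T = 2984.6 / (0.7771 × 2.6) = 1477.1 N.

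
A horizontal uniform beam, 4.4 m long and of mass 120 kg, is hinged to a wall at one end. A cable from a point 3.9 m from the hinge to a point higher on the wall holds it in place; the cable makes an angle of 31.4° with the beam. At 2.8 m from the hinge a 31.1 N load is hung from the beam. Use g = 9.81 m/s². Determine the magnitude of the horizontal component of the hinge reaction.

H_x ≈ 1120 N

Take torques about the hinge: T sin 31.4° · 3.9 = 120×9.81×2.2 + 31.1×2.8 = 2676.9 N·m.
So T = 2676.9 / (0.5210 × 3.9) = 1317.4 N.
ΣF_x = 0: H_x = T cos 31.4° = 1124.5 N.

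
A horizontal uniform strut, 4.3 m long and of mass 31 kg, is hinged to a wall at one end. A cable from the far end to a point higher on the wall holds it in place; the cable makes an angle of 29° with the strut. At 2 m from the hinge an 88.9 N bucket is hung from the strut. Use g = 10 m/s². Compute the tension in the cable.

Take torques about the hinge: T sin 29° · 4.3 = 31×10×2.15 + 88.9×2 = 844.3 N·m.
So T = 844.3 / (0.4848 × 4.3) = 405 N.

T ≈ 405 N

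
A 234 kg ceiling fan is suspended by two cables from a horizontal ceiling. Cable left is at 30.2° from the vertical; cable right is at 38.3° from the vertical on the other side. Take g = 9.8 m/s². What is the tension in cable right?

T_right ≈ 1240 N

Angles from the horizontal: cable left is 90° − 30.2° = 59.8°, cable right is 90° − 38.3° = 51.7°.
Weight W = 234 × 9.8 = 2293 N acts straight down.
Horizontal: T_left cos 59.8° = T_right cos 51.7°  →  T_left = 1.232 T_right.
Vertical: T_left sin 59.8° + T_right sin 51.7° = 2293.
Substituting the horizontal relation into the vertical equation gives 1.85 T_right = 2293, so T_right = 1240 N.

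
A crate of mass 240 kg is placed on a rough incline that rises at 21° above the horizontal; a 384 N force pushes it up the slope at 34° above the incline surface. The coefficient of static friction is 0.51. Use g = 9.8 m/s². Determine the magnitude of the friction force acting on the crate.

f ≈ 525 N

Axes along / perpendicular to the incline. W sin 21° = 842.9 N down-slope; W cos 21° = 2196 N into the surface.
Perpendicular: N = W cos 21° − P sin 34° = 2196 − 214.7 = 1981 N.
Along incline: P cos 34° + f = W sin 21° (friction acts up-slope) → f = 842.9 − 318.4 = 524.5 N.
|f| = 524.5 N ≤ μN = 1010 N, so the crate is indeed static.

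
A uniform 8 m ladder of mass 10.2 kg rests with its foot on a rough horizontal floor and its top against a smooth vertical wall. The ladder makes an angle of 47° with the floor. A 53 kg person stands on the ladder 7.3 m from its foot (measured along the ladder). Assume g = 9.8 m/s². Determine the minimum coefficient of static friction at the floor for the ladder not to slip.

μ_min ≈ 0.789

ΣF_y = 0: N_floor = 10.2×9.8 + 53×9.8 = 619.36 N.
Torques about the foot: N_wall · 8 sin 47° = 10.2×9.8×4 cos 47° + 53×9.8×7.3 cos 47° → N_wall = 488.57 N.
ΣF_x = 0: f_floor = N_wall = 488.57 N.
μ_min = f_floor / N_floor = 488.57 / 619.36 = 0.7888.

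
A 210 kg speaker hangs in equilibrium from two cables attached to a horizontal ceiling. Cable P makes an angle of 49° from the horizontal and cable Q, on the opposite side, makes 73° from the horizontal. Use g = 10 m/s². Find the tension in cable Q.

T_Q ≈ 1620 N

Weight W = 210 × 10 = 2100 N acts straight down.
Horizontal: T_P cos 49° = T_Q cos 73°  →  T_P = 0.4456 T_Q.
Vertical: T_P sin 49° + T_Q sin 73° = 2100.
Substituting the horizontal relation into the vertical equation gives 1.293 T_Q = 2100, so T_Q = 1625 N.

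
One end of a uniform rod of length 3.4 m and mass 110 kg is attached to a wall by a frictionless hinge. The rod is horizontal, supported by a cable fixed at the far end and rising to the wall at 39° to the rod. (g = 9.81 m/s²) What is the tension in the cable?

T ≈ 857 N

Take torques about the hinge: T sin 39° · 3.4 = 110×9.81×1.7 = 1834.5 N·m.
So T = 1834.5 / (0.6293 × 3.4) = 857.35 N.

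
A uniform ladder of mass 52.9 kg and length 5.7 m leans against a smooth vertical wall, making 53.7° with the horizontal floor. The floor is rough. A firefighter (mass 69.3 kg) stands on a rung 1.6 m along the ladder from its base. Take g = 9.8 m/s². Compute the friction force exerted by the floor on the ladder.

Torques about the foot: N_wall · 5.7 sin 53.7° = 52.9×9.8×2.85 cos 53.7° + 69.3×9.8×1.6 cos 53.7° → N_wall = 330.44 N.
ΣF_x = 0: f_floor = N_wall = 330.44 N.

f ≈ 330 N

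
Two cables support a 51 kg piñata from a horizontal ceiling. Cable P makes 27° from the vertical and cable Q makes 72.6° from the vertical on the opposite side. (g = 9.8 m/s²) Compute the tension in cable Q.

T_Q ≈ 230 N

Angles from the horizontal: cable P is 90° − 27° = 63°, cable Q is 90° − 72.6° = 17.4°.
Weight W = 51 × 9.8 = 499.8 N acts straight down.
Horizontal: T_P cos 63° = T_Q cos 17.4°  →  T_P = 2.102 T_Q.
Vertical: T_P sin 63° + T_Q sin 17.4° = 499.8.
Substituting the horizontal relation into the vertical equation gives 2.172 T_Q = 499.8, so T_Q = 230.1 N.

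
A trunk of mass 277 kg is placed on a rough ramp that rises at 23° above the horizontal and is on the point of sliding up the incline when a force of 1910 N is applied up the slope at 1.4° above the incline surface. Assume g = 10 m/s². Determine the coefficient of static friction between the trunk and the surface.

On the verge of sliding up the incline, friction is at its maximum μN and acts down the slope.
Perpendicular to incline: N = W cos 23° − P sin 1.4° = 2550 − 46.67 = 2503 N.
Along incline: P cos 1.4° − μN = W sin 23° → μ = −(W sin 23° − P cos 1.4°) / N = 0.3304.

μ ≈ 0.330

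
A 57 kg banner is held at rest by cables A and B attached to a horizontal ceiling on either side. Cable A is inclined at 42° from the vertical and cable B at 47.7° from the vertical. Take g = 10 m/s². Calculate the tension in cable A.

T_A ≈ 422 N

Angles from the horizontal: cable A is 90° − 42° = 48°, cable B is 90° − 47.7° = 42.3°.
Weight W = 57 × 10 = 570 N acts straight down.
Horizontal: T_A cos 48° = T_B cos 42.3°  →  T_B = 0.9047 T_A.
Vertical: T_A sin 48° + T_B sin 42.3° = 570.
Substituting the horizontal relation into the vertical equation gives 1.352 T_A = 570, so T_A = 421.6 N.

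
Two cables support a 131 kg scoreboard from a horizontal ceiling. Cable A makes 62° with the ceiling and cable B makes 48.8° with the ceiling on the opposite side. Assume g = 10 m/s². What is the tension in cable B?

Weight W = 131 × 10 = 1310 N acts straight down.
Horizontal: T_A cos 62° = T_B cos 48.8°  →  T_A = 1.403 T_B.
Vertical: T_A sin 62° + T_B sin 48.8° = 1310.
Substituting the horizontal relation into the vertical equation gives 1.991 T_B = 1310, so T_B = 657.9 N.

T_B ≈ 658 N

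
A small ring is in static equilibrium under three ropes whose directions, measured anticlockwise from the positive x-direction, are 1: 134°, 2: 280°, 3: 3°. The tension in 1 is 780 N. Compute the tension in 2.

T_2 ≈ 593 N

Resolve: ΣF_x = 780 cos 134° + T_2 cos 280° + T_3 cos 3° = 0.
        ΣF_y = 780 sin 134° + T_2 sin 280° + T_3 sin 3° = 0.
The known terms sum to (-541.8, 561.1) N, so 0.1736 T_2 + 0.9986 T_3 = 541.8 and -0.9848 T_2 + 0.0523 T_3 = -561.1.
Solving simultaneously: T_2 = 593.1 N, T_3 = 439.4 N.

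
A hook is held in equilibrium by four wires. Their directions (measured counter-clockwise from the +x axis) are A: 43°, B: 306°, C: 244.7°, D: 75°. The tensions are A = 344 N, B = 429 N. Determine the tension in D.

Resolve: ΣF_x = 344 cos 43° + 429 cos 306° + T_C cos 244.7° + T_D cos 75° = 0.
        ΣF_y = 344 sin 43° + 429 sin 306° + T_C sin 244.7° + T_D sin 75° = 0.
The known terms sum to (503.7, -112.5) N, so -0.4274 T_C + 0.2588 T_D = -503.7 and -0.9041 T_C + 0.9659 T_D = 112.5.
Solving simultaneously: T_C = 2884 N, T_D = 2816 N.

T_D ≈ 2820 N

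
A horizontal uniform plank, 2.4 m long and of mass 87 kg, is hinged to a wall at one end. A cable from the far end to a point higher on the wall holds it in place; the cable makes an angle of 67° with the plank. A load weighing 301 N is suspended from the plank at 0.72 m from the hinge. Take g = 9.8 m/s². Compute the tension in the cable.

Take torques about the hinge: T sin 67° · 2.4 = 87×9.8×1.2 + 301×0.72 = 1239.8 N·m.
So T = 1239.8 / (0.9205 × 2.4) = 561.21 N.

T ≈ 561 N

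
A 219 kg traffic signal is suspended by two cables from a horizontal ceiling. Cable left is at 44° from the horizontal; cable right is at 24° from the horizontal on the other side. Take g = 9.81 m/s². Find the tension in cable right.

Weight W = 219 × 9.81 = 2148 N acts straight down.
Horizontal: T_left cos 44° = T_right cos 24°  →  T_left = 1.27 T_right.
Vertical: T_left sin 44° + T_right sin 24° = 2148.
Substituting the horizontal relation into the vertical equation gives 1.289 T_right = 2148, so T_right = 1667 N.

T_right ≈ 1670 N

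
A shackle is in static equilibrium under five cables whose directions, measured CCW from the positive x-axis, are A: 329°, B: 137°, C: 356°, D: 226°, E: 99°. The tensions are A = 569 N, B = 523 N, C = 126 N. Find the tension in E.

T_E ≈ 160 N

Resolve: ΣF_x = 569 cos 329° + 523 cos 137° + 126 cos 356° + T_D cos 226° + T_E cos 99° = 0.
        ΣF_y = 569 sin 329° + 523 sin 137° + 126 sin 356° + T_D sin 226° + T_E sin 99° = 0.
The known terms sum to (230.9, 54.84) N, so -0.6947 T_D − 0.1564 T_E = -230.9 and -0.7193 T_D + 0.9877 T_E = -54.84.
Solving simultaneously: T_D = 296.3 N, T_E = 160.3 N.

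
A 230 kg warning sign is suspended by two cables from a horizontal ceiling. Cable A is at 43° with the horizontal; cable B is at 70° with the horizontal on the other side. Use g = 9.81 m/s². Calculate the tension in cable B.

T_B ≈ 1790 N

Weight W = 230 × 9.81 = 2256 N acts straight down.
Horizontal: T_A cos 43° = T_B cos 70°  →  T_A = 0.4677 T_B.
Vertical: T_A sin 43° + T_B sin 70° = 2256.
Substituting the horizontal relation into the vertical equation gives 1.259 T_B = 2256, so T_B = 1793 N.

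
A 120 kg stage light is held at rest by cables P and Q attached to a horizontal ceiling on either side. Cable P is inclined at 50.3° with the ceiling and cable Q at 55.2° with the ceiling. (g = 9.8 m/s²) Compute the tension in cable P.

T_P ≈ 696 N

Weight W = 120 × 9.8 = 1176 N acts straight down.
Horizontal: T_P cos 50.3° = T_Q cos 55.2°  →  T_Q = 1.119 T_P.
Vertical: T_P sin 50.3° + T_Q sin 55.2° = 1176.
Substituting the horizontal relation into the vertical equation gives 1.688 T_P = 1176, so T_P = 696.5 N.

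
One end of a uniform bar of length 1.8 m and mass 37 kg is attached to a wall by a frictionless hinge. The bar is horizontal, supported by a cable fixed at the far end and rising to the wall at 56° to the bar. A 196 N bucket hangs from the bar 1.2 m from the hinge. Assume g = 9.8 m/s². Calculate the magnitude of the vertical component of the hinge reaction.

Take torques about the hinge: T sin 56° · 1.8 = 37×9.8×0.9 + 196×1.2 = 561.54 N·m.
So T = 561.54 / (0.8290 × 1.8) = 376.3 N.
ΣF_y = 0: H_y = (37×9.8 + 196) − T sin 56° = 558.6 − 311.97 = 246.63 N.

|H_y| ≈ 247 N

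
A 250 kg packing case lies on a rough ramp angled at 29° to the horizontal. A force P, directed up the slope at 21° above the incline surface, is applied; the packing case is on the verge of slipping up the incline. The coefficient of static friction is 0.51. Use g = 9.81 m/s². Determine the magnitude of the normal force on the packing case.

N ≈ 1410 N

On the verge of sliding up the incline, friction equals μN and acts down the slope.
Perpendicular: N + P sin 21° = W cos 29° = 2145 N.
Along incline: P cos 21° = W sin 29° + μN  with W sin 29° = 1189 N.
Solving the pair for P and N: P = 2045 N, N = 1412 N (and f = μN = 720.2 N).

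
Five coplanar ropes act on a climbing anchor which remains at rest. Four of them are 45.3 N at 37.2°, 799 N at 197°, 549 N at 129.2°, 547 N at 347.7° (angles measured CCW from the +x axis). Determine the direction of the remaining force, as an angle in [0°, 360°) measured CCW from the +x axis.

θ ≈ 349°

Sum the known components: ΣF_x = -540.5 N, ΣF_y = 102.7 N.
For equilibrium the remaining force must supply (−ΣF_x, −ΣF_y) = (540.5, -102.7) N.
Magnitude = √((540.5)² + (-102.7)²) = 550.2 N; direction = atan2(-102.7, 540.5) = 349.2°.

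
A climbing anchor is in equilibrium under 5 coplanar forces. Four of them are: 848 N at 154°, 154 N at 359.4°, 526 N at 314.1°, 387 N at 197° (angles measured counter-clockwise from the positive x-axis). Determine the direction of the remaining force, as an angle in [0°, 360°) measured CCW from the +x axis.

Sum the known components: ΣF_x = -612.2 N, ΣF_y = -120.8 N.
For equilibrium the remaining force must supply (−ΣF_x, −ΣF_y) = (612.2, 120.8) N.
Magnitude = √((612.2)² + (120.8)²) = 624 N; direction = atan2(120.8, 612.2) = 11.2°.

θ ≈ 11.2°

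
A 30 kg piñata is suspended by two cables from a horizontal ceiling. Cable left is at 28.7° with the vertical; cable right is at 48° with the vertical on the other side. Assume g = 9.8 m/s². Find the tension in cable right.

Angles from the horizontal: cable left is 90° − 28.7° = 61.3°, cable right is 90° − 48° = 42°.
Weight W = 30 × 9.8 = 294 N acts straight down.
Horizontal: T_left cos 61.3° = T_right cos 42°  →  T_left = 1.547 T_right.
Vertical: T_left sin 61.3° + T_right sin 42° = 294.
Substituting the horizontal relation into the vertical equation gives 2.027 T_right = 294, so T_right = 145.1 N.

T_right ≈ 145 N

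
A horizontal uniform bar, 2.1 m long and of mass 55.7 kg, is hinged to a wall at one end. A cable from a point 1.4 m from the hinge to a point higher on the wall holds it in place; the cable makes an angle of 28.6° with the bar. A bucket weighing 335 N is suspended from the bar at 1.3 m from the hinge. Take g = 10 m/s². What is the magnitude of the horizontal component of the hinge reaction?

Take torques about the hinge: T sin 28.6° · 1.4 = 55.7×10×1.05 + 335×1.3 = 1020.4 N·m.
So T = 1020.4 / (0.4787 × 1.4) = 1522.5 N.
ΣF_x = 0: H_x = T cos 28.6° = 1336.8 N.

H_x ≈ 1340 N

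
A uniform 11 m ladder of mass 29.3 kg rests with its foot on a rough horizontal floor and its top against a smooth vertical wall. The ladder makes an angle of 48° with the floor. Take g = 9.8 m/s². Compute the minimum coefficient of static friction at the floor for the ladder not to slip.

μ_min ≈ 0.450

ΣF_y = 0: N_floor = 29.3×9.8 = 287.14 N.
Torques about the foot: N_wall · 11 sin 48° = 29.3×9.8×5.5 cos 48° → N_wall = 129.27 N.
ΣF_x = 0: f_floor = N_wall = 129.27 N.
μ_min = f_floor / N_floor = 129.27 / 287.14 = 0.4502.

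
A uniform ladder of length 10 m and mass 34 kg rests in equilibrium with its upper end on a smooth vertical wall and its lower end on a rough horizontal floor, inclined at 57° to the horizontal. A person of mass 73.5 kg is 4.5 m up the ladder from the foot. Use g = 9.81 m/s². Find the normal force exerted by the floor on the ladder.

ΣF_y = 0: N_floor = 34×9.81 + 73.5×9.81 = 1054.6 N.

N_floor ≈ 1050 N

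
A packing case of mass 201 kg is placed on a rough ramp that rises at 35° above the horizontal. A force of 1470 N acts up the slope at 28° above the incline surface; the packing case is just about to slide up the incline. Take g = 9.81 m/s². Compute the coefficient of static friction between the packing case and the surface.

μ ≈ 0.180

On the verge of sliding up the incline, friction is at its maximum μN and acts down the slope.
Perpendicular to incline: N = W cos 35° − P sin 28° = 1615 − 690.1 = 925.1 N.
Along incline: P cos 28° − μN = W sin 35° → μ = −(W sin 35° − P cos 28°) / N = 0.1805.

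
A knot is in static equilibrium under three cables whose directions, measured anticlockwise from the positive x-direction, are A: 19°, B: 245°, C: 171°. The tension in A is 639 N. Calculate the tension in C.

T_C ≈ 478 N

Resolve: ΣF_x = 639 cos 19° + T_B cos 245° + T_C cos 171° = 0.
        ΣF_y = 639 sin 19° + T_B sin 245° + T_C sin 171° = 0.
The known terms sum to (604.2, 208) N, so -0.4226 T_B − 0.9877 T_C = -604.2 and -0.9063 T_B + 0.1564 T_C = -208.
Solving simultaneously: T_B = 312.1 N, T_C = 478.2 N.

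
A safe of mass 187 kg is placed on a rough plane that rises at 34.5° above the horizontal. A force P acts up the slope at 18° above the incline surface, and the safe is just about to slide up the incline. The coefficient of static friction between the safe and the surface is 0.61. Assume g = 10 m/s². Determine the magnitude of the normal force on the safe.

N ≈ 999 N

On the verge of sliding up the incline, friction equals μN and acts down the slope.
Perpendicular: N + P sin 18° = W cos 34.5° = 1541 N.
Along incline: P cos 18° = W sin 34.5° + μN  with W sin 34.5° = 1059 N.
Solving the pair for P and N: P = 1754 N, N = 999 N (and f = μN = 609.4 N).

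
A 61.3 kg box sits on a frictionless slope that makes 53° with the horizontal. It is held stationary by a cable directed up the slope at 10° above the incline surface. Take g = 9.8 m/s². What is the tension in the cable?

T ≈ 487 N

Take axes along and perpendicular to the incline. Weight components: W sin 53° = 479.8 N down-slope, W cos 53° = 361.5 N into the surface.
Along incline: T cos 10° = W sin 53° → T = 487.2 N.
Perpendicular: N = W cos 53° − T sin 10° = 276.9 N.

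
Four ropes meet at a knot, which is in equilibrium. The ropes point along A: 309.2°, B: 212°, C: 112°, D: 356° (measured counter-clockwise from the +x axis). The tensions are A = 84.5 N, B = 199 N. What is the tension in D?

T_D ≈ 190 N

Resolve: ΣF_x = 84.5 cos 309.2° + 199 cos 212° + T_C cos 112° + T_D cos 356° = 0.
        ΣF_y = 84.5 sin 309.2° + 199 sin 212° + T_C sin 112° + T_D sin 356° = 0.
The known terms sum to (-115.4, -170.9) N, so -0.3746 T_C + 0.9976 T_D = 115.4 and 0.9272 T_C − 0.0698 T_D = 170.9.
Solving simultaneously: T_C = 198.7 N, T_D = 190.2 N.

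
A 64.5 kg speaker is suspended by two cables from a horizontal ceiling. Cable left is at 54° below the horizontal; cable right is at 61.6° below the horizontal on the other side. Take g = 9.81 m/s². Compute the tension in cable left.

T_left ≈ 334 N

Weight W = 64.5 × 9.81 = 632.7 N acts straight down.
Horizontal: T_left cos 54° = T_right cos 61.6°  →  T_right = 1.236 T_left.
Vertical: T_left sin 54° + T_right sin 61.6° = 632.7.
Substituting the horizontal relation into the vertical equation gives 1.896 T_left = 632.7, so T_left = 333.7 N.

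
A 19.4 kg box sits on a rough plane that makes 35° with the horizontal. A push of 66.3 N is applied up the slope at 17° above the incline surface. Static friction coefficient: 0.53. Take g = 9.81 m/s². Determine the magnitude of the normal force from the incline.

N ≈ 137 N

Axes along / perpendicular to the incline. W sin 35° = 109.2 N down-slope; W cos 35° = 155.9 N into the surface.
Perpendicular: N = W cos 35° − P sin 17° = 155.9 − 19.38 = 136.5 N.
Along incline: P cos 17° + f = W sin 35° (friction acts up-slope) → f = 109.2 − 63.4 = 45.76 N.
|f| = 45.76 N ≤ μN = 72.35 N, so the box is indeed static.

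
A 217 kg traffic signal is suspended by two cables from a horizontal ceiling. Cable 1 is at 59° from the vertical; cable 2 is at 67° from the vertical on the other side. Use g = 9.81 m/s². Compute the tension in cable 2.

T_2 ≈ 2260 N

Angles from the horizontal: cable 1 is 90° − 59° = 31°, cable 2 is 90° − 67° = 23°.
Weight W = 217 × 9.81 = 2129 N acts straight down.
Horizontal: T_1 cos 31° = T_2 cos 23°  →  T_1 = 1.074 T_2.
Vertical: T_1 sin 31° + T_2 sin 23° = 2129.
Substituting the horizontal relation into the vertical equation gives 0.9438 T_2 = 2129, so T_2 = 2255 N.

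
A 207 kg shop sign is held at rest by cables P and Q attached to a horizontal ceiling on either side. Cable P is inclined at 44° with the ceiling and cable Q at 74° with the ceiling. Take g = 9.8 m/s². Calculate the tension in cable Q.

Weight W = 207 × 9.8 = 2029 N acts straight down.
Horizontal: T_P cos 44° = T_Q cos 74°  →  T_P = 0.3832 T_Q.
Vertical: T_P sin 44° + T_Q sin 74° = 2029.
Substituting the horizontal relation into the vertical equation gives 1.227 T_Q = 2029, so T_Q = 1653 N.

T_Q ≈ 1650 N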